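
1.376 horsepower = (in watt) 1026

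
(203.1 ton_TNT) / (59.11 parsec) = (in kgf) 4.751e-08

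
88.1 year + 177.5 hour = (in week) 4595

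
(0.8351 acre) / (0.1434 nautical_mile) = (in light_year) 1.345e-15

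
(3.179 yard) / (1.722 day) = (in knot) 3.798e-05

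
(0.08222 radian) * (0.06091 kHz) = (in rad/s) 5.008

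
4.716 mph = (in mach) 0.006192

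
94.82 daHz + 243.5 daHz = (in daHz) 338.3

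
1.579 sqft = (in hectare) 1.467e-05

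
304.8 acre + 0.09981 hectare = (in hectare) 123.4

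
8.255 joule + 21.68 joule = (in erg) 2.994e+08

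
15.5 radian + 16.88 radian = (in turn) 5.153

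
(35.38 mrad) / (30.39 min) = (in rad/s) 1.94e-05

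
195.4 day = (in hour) 4690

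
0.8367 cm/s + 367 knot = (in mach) 0.5545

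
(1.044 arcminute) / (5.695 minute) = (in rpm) 8.487e-06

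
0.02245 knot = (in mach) 3.392e-05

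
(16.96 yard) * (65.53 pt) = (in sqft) 3.859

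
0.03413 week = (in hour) 5.734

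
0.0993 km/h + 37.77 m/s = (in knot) 73.47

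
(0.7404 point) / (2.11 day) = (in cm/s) 1.433e-07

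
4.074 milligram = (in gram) 0.004074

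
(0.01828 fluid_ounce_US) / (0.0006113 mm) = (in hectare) 8.844e-05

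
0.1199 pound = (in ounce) 1.918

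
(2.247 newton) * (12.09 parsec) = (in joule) 8.383e+17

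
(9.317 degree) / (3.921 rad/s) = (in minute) 0.0006912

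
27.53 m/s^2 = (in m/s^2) 27.53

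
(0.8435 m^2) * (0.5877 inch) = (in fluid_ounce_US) 425.8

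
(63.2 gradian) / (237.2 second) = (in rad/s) 0.004185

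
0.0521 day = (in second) 4501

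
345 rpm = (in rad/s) 36.13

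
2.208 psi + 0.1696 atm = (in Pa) 3.241e+04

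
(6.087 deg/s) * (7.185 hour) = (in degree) 1.574e+05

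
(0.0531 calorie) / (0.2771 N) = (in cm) 80.18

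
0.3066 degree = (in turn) 0.0008517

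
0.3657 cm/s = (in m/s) 0.003657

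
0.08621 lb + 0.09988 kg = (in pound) 0.3064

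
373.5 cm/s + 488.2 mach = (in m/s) 1.662e+05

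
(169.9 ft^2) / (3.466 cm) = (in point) 1.291e+06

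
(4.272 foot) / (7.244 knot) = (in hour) 9.706e-05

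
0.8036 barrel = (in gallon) 33.75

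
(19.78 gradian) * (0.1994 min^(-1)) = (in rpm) 0.00986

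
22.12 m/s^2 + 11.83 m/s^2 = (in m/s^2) 33.95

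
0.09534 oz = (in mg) 2703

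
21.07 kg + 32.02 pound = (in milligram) 3.559e+07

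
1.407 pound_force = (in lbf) 1.407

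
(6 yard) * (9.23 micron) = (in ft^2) 0.0005451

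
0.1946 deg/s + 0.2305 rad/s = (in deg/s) 13.4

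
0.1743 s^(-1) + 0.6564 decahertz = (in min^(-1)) 404.3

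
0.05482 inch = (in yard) 0.001523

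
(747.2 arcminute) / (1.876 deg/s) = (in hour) 0.001844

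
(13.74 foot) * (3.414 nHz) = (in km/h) 5.147e-08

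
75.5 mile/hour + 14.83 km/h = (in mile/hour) 84.71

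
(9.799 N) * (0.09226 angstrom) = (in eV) 5.643e+08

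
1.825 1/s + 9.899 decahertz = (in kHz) 0.1008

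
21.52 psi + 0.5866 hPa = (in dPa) 1.484e+06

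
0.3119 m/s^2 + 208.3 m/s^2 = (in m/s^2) 208.6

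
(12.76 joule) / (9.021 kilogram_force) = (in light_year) 1.525e-17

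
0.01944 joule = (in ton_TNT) 4.646e-12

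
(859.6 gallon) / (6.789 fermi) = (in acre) 1.184e+11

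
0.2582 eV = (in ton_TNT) 9.887e-30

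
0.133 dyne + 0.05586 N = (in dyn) 5586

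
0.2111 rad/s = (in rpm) 2.016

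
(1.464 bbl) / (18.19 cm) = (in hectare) 0.000128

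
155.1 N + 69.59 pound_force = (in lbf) 104.5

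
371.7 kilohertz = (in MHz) 0.3717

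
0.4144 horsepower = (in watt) 309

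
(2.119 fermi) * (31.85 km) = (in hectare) 6.749e-15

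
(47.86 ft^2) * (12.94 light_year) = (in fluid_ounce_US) 1.841e+22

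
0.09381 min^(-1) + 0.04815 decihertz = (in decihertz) 0.06378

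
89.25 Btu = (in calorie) 2.251e+04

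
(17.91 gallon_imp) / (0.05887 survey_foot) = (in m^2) 4.538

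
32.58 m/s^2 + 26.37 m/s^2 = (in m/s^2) 58.95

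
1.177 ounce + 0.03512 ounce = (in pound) 0.07576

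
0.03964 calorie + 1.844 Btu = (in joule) 1946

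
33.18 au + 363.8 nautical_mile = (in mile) 3.084e+09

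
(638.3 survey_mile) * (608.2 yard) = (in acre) 1.412e+05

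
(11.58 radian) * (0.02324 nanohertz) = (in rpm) 2.57e-09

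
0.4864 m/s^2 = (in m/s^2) 0.4864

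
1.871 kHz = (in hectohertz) 18.71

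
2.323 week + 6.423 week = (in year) 0.1677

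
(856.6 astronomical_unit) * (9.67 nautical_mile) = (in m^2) 2.295e+18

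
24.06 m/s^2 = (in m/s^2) 24.06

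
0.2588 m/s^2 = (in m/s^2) 0.2588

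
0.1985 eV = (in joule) 3.18e-20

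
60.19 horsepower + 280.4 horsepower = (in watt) 2.54e+05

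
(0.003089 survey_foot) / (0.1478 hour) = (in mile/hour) 3.958e-06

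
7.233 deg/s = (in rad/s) 0.1262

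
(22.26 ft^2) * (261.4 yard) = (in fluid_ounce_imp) 1.74e+07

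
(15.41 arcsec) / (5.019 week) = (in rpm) 2.35e-10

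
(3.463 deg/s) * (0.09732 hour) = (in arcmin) 7.28e+04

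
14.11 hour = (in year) 0.001611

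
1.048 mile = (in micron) 1.687e+09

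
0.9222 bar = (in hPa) 922.2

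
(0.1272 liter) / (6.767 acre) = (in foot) 1.524e-08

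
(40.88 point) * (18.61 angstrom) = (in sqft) 2.889e-10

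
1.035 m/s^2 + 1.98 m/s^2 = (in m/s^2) 3.015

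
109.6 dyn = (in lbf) 0.0002464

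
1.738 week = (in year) 0.03333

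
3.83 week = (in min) 3.861e+04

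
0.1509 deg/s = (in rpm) 0.02515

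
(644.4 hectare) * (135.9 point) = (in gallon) 8.161e+07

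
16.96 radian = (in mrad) 1.696e+04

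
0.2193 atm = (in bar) 0.2222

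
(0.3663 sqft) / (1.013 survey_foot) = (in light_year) 1.165e-17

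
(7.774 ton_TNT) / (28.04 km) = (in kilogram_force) 1.183e+05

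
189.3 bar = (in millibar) 1.893e+05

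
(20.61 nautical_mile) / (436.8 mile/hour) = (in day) 0.002262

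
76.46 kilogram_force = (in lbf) 168.6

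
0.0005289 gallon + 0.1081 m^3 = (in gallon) 28.56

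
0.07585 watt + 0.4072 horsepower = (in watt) 303.7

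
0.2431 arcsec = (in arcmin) 0.004052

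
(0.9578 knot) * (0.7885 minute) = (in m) 23.31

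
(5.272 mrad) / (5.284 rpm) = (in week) 1.575e-08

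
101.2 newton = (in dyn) 1.012e+07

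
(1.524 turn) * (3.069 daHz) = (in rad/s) 293.9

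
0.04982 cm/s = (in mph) 0.001114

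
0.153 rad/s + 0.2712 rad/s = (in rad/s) 0.4242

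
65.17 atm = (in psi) 957.7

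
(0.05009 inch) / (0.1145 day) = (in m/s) 1.286e-07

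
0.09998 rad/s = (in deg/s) 5.728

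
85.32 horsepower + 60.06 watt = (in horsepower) 85.4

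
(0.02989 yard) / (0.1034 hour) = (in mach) 2.156e-07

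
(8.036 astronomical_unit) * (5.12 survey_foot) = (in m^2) 1.876e+12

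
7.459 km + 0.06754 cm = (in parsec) 2.417e-13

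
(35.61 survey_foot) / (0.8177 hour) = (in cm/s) 0.3687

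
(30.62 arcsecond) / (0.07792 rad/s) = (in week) 3.15e-09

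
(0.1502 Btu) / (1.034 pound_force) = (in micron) 3.445e+07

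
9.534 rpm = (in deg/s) 57.2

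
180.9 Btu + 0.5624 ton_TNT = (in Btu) 2.23e+06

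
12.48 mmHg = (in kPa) 1.664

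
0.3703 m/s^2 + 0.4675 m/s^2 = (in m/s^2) 0.8378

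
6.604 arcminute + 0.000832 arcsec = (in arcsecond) 396.2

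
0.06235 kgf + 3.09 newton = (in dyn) 3.701e+05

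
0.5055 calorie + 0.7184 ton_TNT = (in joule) 3.006e+09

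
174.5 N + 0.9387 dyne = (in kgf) 17.79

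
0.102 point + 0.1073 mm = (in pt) 0.4062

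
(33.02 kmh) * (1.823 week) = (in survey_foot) 3.318e+07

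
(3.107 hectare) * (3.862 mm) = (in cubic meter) 120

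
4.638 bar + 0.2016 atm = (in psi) 70.23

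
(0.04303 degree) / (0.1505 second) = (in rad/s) 0.00499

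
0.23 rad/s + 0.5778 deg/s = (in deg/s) 13.76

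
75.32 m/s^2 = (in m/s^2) 75.32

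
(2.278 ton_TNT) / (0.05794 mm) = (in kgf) 1.677e+13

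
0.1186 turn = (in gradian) 47.44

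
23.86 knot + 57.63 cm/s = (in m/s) 12.85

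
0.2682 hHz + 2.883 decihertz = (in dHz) 271.1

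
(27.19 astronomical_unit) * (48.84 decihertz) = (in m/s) 1.987e+13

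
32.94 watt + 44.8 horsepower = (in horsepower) 44.84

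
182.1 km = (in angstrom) 1.821e+15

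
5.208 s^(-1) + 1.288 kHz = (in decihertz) 1.293e+04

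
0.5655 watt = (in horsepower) 0.0007583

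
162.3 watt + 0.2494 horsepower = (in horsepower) 0.467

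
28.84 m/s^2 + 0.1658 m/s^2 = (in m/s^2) 29.01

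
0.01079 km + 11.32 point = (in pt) 3.06e+04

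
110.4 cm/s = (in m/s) 1.104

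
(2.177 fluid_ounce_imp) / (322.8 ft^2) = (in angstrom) 2.063e+04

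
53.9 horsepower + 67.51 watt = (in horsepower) 53.99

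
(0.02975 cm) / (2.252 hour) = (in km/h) 1.321e-07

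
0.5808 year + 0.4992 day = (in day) 212.5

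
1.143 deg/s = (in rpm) 0.1905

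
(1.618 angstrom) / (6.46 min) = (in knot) 8.114e-13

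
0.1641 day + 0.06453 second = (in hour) 3.938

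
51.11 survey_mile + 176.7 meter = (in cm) 8.243e+06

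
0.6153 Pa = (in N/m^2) 0.6153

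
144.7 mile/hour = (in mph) 144.7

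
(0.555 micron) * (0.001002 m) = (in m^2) 5.561e-10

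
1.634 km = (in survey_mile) 1.015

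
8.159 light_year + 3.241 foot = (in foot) 2.532e+17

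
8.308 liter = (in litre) 8.308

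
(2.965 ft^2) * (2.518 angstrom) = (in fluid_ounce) 2.345e-06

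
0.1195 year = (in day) 43.62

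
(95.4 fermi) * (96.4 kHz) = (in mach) 2.701e-11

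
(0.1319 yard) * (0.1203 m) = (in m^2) 0.01451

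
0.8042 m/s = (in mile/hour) 1.799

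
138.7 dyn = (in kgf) 0.0001414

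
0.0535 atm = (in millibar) 54.21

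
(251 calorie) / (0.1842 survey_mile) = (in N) 3.543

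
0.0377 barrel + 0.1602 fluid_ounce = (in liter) 5.999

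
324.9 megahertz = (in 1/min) 1.949e+10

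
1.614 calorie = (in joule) 6.753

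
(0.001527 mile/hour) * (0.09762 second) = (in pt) 0.1889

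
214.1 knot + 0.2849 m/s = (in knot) 214.7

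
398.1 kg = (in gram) 3.981e+05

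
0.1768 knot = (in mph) 0.2035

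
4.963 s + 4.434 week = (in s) 2.682e+06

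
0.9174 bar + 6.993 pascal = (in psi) 13.31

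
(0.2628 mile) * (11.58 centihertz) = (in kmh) 176.3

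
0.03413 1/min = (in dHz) 0.005688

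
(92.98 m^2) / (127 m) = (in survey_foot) 2.402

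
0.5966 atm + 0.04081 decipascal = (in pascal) 6.045e+04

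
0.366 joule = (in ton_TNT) 8.748e-11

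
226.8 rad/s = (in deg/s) 1.299e+04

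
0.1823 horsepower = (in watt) 135.9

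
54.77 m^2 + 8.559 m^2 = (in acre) 0.01565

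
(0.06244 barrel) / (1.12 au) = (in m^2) 5.925e-14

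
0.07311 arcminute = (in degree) 0.001218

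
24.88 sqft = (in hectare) 0.0002311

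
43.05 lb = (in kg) 19.53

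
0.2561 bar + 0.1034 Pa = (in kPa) 25.61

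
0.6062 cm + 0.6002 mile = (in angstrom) 9.659e+12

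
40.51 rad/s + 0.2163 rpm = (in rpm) 387.1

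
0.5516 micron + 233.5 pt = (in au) 5.506e-13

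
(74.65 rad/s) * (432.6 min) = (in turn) 3.084e+05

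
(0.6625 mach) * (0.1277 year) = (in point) 2.575e+12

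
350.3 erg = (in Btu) 3.32e-08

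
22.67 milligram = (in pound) 4.998e-05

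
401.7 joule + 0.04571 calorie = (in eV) 2.508e+21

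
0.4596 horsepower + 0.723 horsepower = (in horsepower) 1.183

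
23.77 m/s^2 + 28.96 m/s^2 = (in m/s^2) 52.73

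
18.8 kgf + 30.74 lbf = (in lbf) 72.19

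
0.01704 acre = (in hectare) 0.006896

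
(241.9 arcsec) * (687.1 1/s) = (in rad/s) 0.8058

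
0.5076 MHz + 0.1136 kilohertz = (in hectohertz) 5077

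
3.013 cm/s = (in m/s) 0.03013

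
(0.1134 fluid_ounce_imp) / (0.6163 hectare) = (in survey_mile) 3.249e-13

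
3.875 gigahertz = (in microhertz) 3.875e+15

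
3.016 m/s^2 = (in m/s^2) 3.016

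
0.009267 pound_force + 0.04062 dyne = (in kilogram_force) 0.004203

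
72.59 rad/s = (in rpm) 693.2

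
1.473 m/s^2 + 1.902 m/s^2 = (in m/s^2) 3.375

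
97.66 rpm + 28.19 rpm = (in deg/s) 755.1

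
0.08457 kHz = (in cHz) 8457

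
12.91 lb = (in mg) 5.856e+06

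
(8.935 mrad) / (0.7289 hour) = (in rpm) 3.252e-05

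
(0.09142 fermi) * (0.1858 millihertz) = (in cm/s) 1.699e-18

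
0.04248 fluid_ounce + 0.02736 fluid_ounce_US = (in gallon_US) 0.0005456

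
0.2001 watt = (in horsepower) 0.0002683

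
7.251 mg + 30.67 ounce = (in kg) 0.8695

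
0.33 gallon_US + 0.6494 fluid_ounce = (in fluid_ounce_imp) 44.64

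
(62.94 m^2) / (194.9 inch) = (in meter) 12.71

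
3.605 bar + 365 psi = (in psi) 417.3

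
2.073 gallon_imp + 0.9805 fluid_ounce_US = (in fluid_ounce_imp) 332.7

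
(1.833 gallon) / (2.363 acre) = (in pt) 0.002057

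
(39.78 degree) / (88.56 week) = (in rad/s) 1.296e-08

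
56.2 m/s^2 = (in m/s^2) 56.2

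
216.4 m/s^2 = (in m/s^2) 216.4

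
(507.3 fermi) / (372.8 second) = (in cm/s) 1.361e-13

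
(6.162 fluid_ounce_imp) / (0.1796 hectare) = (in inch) 3.838e-06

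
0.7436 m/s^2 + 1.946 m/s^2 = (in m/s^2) 2.69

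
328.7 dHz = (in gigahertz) 3.287e-08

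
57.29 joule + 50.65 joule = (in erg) 1.079e+09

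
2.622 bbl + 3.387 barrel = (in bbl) 6.009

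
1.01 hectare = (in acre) 2.496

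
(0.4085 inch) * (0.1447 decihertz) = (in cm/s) 0.01501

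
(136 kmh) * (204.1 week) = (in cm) 4.663e+11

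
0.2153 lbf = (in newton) 0.9577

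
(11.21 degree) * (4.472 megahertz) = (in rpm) 8.355e+06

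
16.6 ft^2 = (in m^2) 1.542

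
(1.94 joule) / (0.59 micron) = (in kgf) 3.353e+05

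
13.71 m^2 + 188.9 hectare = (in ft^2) 2.033e+07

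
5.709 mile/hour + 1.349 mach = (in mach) 1.356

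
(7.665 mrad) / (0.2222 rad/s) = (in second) 0.0345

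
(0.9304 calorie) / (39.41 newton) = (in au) 6.603e-13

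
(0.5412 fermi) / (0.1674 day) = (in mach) 1.099e-22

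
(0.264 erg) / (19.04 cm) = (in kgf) 1.414e-08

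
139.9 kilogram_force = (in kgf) 139.9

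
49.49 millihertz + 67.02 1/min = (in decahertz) 0.1166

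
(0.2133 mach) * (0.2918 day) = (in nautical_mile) 988.7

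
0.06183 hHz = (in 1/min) 371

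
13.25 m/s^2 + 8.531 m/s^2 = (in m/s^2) 21.78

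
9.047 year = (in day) 3302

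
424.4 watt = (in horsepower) 0.5691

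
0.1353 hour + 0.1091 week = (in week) 0.1099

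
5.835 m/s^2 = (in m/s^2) 5.835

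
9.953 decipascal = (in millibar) 0.009953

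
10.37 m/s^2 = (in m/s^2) 10.37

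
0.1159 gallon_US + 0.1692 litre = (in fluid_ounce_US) 20.56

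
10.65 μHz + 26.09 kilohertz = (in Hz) 2.609e+04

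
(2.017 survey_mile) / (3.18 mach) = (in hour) 0.0008327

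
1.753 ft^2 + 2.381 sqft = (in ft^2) 4.134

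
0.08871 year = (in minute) 4.663e+04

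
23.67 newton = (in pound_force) 5.321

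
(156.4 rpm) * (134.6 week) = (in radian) 1.333e+09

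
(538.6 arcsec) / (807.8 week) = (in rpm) 5.104e-11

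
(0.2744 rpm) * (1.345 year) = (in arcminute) 4.19e+09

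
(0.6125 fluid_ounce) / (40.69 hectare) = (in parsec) 1.443e-27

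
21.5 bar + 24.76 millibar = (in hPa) 2.152e+04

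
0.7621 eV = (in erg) 1.221e-12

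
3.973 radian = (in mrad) 3973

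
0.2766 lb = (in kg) 0.1255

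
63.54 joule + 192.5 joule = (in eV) 1.598e+21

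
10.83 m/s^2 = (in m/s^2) 10.83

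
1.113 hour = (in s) 4007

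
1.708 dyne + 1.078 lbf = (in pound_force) 1.078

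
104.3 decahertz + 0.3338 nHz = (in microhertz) 1.043e+09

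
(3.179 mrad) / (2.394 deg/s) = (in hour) 2.113e-05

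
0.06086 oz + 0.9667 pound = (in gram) 440.2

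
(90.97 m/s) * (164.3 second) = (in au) 9.991e-08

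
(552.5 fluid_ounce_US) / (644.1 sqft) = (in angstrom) 2.731e+06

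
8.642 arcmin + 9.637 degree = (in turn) 0.02717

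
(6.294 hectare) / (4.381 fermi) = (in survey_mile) 8.927e+15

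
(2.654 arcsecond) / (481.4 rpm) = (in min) 4.254e-09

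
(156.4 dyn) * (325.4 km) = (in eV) 3.176e+21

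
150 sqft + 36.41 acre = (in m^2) 1.474e+05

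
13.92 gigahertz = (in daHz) 1.392e+09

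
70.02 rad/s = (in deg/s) 4012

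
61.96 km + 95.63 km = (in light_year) 1.666e-11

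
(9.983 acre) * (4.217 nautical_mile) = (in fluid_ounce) 1.067e+13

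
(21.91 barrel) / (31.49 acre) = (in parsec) 8.859e-22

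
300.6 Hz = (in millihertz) 3.006e+05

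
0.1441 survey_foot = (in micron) 4.392e+04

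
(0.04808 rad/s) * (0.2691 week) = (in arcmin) 2.69e+07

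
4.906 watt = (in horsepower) 0.006579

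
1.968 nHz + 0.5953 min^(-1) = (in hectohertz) 9.922e-05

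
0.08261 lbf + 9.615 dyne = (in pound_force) 0.08263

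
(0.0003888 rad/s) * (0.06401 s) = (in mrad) 0.02489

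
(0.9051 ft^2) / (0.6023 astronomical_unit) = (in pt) 2.645e-09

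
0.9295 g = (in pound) 0.002049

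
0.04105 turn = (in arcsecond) 5.32e+04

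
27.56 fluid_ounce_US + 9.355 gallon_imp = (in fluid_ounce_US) 1466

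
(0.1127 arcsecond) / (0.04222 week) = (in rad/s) 2.14e-11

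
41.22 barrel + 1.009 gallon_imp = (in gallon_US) 1732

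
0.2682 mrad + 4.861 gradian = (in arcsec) 1.58e+04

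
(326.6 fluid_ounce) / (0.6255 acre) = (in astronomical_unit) 2.551e-17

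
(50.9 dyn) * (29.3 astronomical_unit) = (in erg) 2.231e+16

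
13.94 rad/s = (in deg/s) 798.7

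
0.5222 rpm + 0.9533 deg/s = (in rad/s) 0.07132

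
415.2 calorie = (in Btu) 1.647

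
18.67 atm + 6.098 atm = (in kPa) 2510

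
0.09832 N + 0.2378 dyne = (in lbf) 0.0221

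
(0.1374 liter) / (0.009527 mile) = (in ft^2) 9.646e-05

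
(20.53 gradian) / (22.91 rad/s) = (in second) 0.01408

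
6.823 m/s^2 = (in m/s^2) 6.823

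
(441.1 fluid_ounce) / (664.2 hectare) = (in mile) 1.22e-12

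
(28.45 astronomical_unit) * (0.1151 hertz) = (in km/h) 1.764e+12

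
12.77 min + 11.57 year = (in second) 3.649e+08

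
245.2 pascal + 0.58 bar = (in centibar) 58.25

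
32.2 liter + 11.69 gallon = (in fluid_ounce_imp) 2691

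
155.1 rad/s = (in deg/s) 8887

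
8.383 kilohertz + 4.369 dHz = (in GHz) 8.383e-06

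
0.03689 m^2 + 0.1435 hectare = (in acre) 0.3546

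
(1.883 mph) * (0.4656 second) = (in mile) 0.0002435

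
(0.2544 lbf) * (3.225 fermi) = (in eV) 2.278e+04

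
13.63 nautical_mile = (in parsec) 8.181e-13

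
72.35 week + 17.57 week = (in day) 629.4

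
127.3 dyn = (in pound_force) 0.0002862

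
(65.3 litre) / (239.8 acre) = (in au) 4.498e-19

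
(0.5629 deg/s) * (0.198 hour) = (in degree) 401.2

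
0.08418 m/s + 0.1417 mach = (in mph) 108.1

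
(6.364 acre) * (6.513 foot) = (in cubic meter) 5.113e+04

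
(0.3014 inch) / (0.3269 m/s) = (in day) 2.71e-07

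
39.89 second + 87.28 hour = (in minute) 5237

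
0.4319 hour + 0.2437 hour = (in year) 7.712e-05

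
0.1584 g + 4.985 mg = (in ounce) 0.005763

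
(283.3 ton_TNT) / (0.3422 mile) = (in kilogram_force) 2.195e+08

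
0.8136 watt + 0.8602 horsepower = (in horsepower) 0.8613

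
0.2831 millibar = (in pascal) 28.31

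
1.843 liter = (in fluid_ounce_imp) 64.86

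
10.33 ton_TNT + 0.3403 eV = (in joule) 4.322e+10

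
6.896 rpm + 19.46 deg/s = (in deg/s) 60.84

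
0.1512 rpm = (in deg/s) 0.9072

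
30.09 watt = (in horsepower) 0.04035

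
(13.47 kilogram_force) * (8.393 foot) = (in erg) 3.379e+09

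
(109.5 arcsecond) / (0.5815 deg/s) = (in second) 0.05231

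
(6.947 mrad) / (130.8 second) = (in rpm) 0.0005072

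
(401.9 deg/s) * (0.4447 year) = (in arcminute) 3.382e+11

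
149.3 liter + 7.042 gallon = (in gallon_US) 46.48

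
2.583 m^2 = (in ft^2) 27.8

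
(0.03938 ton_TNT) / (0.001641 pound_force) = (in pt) 6.398e+13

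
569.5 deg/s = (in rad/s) 9.94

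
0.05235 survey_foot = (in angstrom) 1.596e+08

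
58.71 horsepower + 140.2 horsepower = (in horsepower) 198.9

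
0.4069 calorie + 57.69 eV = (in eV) 1.063e+19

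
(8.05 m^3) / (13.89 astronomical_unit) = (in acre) 9.573e-16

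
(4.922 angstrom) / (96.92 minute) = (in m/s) 8.464e-14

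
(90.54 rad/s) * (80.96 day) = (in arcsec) 1.306e+14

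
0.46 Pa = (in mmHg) 0.00345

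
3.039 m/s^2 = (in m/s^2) 3.039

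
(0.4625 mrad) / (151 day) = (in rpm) 3.385e-10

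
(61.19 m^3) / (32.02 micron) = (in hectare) 191.1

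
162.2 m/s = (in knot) 315.3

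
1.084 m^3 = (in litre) 1084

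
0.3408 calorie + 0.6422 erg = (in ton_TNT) 3.408e-10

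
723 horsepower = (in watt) 5.391e+05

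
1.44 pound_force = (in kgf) 0.6532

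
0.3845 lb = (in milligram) 1.744e+05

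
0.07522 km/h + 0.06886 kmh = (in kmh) 0.1441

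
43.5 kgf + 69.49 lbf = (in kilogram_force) 75.02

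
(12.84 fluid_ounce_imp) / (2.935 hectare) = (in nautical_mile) 6.712e-12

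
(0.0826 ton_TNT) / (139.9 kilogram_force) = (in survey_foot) 8.265e+05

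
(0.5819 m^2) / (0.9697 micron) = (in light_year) 6.343e-11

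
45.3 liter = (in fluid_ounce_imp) 1594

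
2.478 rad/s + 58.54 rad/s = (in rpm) 582.7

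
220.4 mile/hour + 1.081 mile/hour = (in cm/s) 9901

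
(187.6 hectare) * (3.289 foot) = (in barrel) 1.183e+07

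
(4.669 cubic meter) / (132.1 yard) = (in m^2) 0.03865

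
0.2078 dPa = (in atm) 2.051e-07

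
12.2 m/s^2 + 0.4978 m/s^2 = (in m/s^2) 12.7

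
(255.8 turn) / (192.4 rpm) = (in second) 79.77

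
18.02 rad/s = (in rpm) 172.1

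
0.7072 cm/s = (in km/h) 0.02546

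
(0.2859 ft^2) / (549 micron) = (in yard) 52.91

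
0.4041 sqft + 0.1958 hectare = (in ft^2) 2.108e+04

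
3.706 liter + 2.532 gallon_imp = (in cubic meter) 0.01522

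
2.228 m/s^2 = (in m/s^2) 2.228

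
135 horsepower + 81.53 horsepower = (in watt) 1.615e+05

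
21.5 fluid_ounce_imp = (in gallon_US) 0.1614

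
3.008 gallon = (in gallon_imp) 2.505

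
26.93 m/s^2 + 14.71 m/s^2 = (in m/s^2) 41.64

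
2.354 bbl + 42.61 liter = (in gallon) 110.1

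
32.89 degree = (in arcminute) 1973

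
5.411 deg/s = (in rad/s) 0.09444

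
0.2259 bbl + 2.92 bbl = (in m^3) 0.5002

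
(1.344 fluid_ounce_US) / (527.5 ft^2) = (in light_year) 8.573e-23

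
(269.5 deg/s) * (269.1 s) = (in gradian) 8.058e+04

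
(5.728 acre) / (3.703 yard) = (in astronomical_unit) 4.576e-08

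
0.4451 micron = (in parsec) 1.442e-23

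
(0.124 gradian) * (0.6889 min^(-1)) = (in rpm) 0.0002136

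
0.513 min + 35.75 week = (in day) 250.3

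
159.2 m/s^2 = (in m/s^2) 159.2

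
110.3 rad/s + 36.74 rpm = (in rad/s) 114.1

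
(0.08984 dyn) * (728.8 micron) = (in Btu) 6.206e-13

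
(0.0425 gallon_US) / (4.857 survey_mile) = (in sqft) 2.215e-07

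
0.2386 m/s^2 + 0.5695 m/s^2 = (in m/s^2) 0.8081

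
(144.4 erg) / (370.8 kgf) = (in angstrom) 39.71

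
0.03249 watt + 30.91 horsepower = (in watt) 2.305e+04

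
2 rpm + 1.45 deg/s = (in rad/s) 0.2347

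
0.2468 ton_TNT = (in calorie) 2.468e+08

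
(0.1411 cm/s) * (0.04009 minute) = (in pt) 9.621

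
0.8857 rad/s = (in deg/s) 50.75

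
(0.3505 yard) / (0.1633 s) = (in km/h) 7.065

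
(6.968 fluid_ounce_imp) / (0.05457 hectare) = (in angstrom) 3628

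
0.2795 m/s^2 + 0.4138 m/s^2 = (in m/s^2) 0.6933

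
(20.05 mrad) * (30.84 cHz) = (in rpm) 0.05905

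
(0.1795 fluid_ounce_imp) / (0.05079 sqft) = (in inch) 0.04255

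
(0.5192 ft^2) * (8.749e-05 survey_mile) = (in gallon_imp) 1.494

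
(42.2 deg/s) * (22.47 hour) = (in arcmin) 2.048e+08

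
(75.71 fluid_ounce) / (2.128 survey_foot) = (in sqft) 0.03716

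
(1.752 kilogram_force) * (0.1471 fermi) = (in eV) 1.577e+04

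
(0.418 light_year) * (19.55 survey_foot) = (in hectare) 2.356e+12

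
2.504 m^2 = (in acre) 0.0006188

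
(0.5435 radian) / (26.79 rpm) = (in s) 0.1937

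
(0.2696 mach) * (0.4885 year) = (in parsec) 4.583e-08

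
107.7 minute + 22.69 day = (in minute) 3.278e+04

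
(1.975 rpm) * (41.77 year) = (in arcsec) 5.619e+13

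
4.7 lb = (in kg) 2.132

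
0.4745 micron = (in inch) 1.868e-05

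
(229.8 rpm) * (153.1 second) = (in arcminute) 1.267e+07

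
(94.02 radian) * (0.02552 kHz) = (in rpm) 2.291e+04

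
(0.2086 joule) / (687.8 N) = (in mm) 0.3033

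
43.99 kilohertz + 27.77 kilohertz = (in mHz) 7.176e+07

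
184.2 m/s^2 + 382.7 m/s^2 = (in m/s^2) 566.9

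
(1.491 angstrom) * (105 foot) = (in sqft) 5.136e-08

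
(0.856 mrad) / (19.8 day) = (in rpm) 4.778e-09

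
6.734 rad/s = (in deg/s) 385.8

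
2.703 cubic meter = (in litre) 2703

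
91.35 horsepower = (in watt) 6.812e+04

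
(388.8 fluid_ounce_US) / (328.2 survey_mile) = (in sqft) 2.343e-07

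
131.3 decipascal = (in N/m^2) 13.13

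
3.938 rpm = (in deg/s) 23.63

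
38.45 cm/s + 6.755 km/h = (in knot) 4.395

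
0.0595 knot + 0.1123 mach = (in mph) 85.6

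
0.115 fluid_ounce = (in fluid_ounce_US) 0.115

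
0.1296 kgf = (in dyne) 1.271e+05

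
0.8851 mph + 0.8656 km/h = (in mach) 0.001868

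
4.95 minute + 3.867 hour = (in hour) 3.95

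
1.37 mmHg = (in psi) 0.02649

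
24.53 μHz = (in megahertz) 2.453e-11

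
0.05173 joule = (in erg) 5.173e+05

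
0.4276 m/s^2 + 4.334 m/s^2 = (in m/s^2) 4.762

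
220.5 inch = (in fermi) 5.601e+15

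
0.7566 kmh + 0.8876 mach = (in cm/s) 3.024e+04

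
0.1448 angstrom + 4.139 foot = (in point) 3576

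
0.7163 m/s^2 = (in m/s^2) 0.7163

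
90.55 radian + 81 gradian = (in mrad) 9.182e+04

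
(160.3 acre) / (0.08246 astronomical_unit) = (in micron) 52.59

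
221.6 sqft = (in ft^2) 221.6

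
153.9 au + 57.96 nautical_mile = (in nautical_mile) 1.243e+10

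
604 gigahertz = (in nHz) 6.04e+20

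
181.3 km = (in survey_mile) 112.7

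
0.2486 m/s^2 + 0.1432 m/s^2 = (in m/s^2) 0.3918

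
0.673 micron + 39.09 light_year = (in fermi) 3.698e+32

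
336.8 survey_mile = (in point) 1.536e+09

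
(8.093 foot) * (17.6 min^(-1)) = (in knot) 1.407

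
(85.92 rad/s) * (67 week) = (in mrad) 3.482e+12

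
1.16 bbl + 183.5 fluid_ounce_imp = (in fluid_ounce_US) 6412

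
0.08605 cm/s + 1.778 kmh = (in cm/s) 49.47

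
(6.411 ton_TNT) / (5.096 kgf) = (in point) 1.521e+12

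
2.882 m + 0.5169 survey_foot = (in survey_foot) 9.972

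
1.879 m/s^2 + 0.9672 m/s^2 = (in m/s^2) 2.846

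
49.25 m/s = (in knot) 95.73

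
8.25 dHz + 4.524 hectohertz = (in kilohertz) 0.4532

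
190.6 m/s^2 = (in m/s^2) 190.6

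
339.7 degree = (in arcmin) 2.038e+04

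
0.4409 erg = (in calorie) 1.054e-08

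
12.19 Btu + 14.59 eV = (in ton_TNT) 3.074e-06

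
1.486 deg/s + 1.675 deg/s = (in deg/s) 3.161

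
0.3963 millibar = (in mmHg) 0.2972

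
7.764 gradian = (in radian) 0.122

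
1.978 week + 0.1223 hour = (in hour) 332.4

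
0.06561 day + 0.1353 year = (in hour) 1187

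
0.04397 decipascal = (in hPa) 4.397e-05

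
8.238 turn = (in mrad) 5.176e+04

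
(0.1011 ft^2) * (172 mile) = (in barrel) 1.635e+04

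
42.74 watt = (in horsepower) 0.05732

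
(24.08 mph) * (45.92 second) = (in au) 3.304e-09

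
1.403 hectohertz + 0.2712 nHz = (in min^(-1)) 8418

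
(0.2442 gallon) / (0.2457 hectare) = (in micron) 0.3762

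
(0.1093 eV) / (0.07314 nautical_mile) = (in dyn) 1.293e-17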